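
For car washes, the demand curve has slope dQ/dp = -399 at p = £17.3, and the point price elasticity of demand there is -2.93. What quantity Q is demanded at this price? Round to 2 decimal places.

Ed = (dQ/dp)·(p/Q) ⇒ Q = (dQ/dp)·p/Ed = (-399)·17.3/(-2.93) = 2355.8703…

2355.87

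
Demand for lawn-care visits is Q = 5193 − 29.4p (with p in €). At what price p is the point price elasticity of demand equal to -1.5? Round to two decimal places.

Ed = −29.4p/(5193 − 29.4p). Set this equal to -1.5:
29.4p = 1.5·(5193 − 29.4p) ⇒ 29.4p(1 + 1.5) = 1.5·5193
p = 1.5·5193 / (29.4·2.5) = 105.9795…

105.98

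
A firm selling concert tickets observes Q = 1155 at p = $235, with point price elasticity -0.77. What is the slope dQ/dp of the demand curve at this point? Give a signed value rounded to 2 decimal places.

Ed = (dQ/dp)·(p/Q) ⇒ dQ/dp = Ed·Q/p = (-0.77)·1155/235 = -3.7844…

-3.78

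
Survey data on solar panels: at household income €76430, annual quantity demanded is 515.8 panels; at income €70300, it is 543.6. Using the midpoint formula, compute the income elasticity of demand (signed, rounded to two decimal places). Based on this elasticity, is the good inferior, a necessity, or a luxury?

-0.63; inferior

%ΔQ = (543.6 − 515.8)/[( 515.8 + 543.6)/2] = 27.8/529.7 = 0.052482…
%ΔIncome = (70300 − 76430)/[( 76430 + 70300)/2] = -6130/73365 = -0.083554…
E_income = (27.8/529.7) / (-6130/73365) = -0.6281…
E_income < 0 ⇒ inferior good.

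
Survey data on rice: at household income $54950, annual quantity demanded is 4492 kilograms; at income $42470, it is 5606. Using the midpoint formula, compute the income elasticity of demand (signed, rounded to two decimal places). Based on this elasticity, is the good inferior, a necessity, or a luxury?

%ΔQ = (5606 − 4492)/[( 4492 + 5606)/2] = 1114/5049 = 0.220637…
%ΔIncome = (42470 − 54950)/[( 54950 + 42470)/2] = -12480/48710 = -0.256210…
E_income = (1114/5049) / (-12480/48710) = -0.8611…
E_income < 0 ⇒ inferior good.

-0.86; inferior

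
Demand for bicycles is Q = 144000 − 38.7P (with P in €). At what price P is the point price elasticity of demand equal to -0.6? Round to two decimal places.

Ed = −38.7P/(144000 − 38.7P). Set this equal to -0.6:
38.7P = 0.6·(144000 − 38.7P) ⇒ 38.7P(1 + 0.6) = 0.6·144000
P = 0.6·144000 / (38.7·1.6) = 1395.3488…

1395.35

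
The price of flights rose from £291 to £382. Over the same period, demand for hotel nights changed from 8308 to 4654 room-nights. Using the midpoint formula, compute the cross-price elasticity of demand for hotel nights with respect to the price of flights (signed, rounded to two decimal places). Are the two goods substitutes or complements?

%ΔQ_{hotel nights} = (4654 − 8308)/avg = -3654/6481 = -0.563801…
%ΔP_{flights} = (382 − 291)/avg = 91/336.5 = 0.270430…
E_cross = (-3654/6481) / (91/336.5) = -2.0848…
E_cross < 0 ⇒ the goods are complements.

-2.08; complements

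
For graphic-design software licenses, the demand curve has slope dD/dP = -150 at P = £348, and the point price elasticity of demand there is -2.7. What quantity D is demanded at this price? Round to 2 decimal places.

Ed = (dD/dP)·(P/D) ⇒ D = (dD/dP)·P/Ed = (-150)·348/(-2.7) = 19333.3333…

19333.33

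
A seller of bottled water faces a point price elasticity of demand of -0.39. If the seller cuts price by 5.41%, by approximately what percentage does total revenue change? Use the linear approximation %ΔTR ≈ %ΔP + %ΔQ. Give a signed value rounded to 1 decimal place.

%ΔQ ≈ Ed × %ΔP = (-0.39) × (-5.41%) = +2.1099%
%ΔTR ≈ %ΔP + %ΔQ = (-5.41%) + (+2.1099%) = -3.3001%

-3.3%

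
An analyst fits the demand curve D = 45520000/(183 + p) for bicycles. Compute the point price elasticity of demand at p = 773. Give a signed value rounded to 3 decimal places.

-0.809

dD/dp = −45520000/(183 + p)² = -49.8066. At p = 773, D = 47615.1.
Ed = (dD/dp)·(p/D) = (-49.8066) × (773/47615.1) = -0.80857…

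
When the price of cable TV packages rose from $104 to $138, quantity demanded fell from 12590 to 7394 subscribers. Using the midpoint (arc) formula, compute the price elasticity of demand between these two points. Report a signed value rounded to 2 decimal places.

-1.85

%ΔQ = (7394 − 12590) / [(12590 + 7394)/2] = -5196/9992 = -0.520016…
%ΔP = (138 − 104) / [(104 + 138)/2] = 34/121 = 0.280991…
Arc Ed = %ΔQ / %ΔP = (-5196/9992) / (34/121) = -1.8506…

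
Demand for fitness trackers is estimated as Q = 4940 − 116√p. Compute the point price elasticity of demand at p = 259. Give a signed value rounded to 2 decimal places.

dQ/dp = −116/(2√p) = -3.60394. At p = 259, Q = 3073.16.
Ed = (dQ/dp)·(p/Q) = (-3.60394) × (259/3073.16) = -0.3037…

-0.30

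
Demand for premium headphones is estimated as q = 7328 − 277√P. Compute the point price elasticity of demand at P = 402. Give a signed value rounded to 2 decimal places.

dq/dP = −277/(2√P) = -6.90775. At P = 402, q = 1774.17.
Ed = (dq/dP)·(P/q) = (-6.90775) × (402/1774.17) = -1.5651…

-1.57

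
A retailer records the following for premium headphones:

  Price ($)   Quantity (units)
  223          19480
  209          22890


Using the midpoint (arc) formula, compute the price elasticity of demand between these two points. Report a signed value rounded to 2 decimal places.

%ΔQ = (22890 − 19480) / [(19480 + 22890)/2] = 3410/21185 = 0.160962…
%ΔP = (209 − 223) / [(223 + 209)/2] = -14/216 = -0.064814…
Arc Ed = %ΔQ / %ΔP = (3410/21185) / (-14/216) = -2.4834…

-2.48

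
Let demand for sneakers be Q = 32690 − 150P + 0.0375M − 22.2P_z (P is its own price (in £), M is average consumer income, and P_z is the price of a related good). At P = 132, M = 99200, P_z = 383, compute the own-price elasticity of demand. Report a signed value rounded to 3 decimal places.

-2.442

At the given values, Q = 32690 − 150(132) + 0.0375(99200) − 22.2(383) = 8107.4.
∂Q/∂P = −150.
E = (-150) × (132/8107.4) = -2.44221…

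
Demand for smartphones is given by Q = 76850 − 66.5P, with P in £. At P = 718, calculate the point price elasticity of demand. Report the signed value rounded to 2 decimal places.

-1.64

dQ/dP = −66.5. At P = 718, Q = 76850 − 66.5(718) = 29103.
Ed = (dQ/dP)·(P/Q) = −66.5 × (718/29103) = -1.6406…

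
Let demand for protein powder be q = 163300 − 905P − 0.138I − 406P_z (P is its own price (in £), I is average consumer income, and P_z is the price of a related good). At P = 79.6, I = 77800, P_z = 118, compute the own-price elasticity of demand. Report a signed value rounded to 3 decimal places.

At the given values, q = 163300 − 905(79.6) − 0.138(77800) − 406(118) = 32617.6.
∂q/∂P = −905.
E = (-905) × (79.6/32617.6) = -2.20856…

-2.209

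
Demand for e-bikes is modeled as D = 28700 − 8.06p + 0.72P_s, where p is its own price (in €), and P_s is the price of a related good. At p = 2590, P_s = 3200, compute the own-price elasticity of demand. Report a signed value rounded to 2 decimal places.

At the given values, D = 28700 − 8.06(2590) + 0.72(3200) = 10128.6.
∂D/∂p = −8.06.
E = (-8.06) × (2590/10128.6) = -2.0610…

-2.06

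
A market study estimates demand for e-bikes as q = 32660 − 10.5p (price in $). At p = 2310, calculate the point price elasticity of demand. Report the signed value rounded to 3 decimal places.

dq/dp = −10.5. At p = 2310, q = 32660 − 10.5(2310) = 8405.
Ed = (dq/dp)·(p/q) = −10.5 × (2310/8405) = -2.88578…

-2.886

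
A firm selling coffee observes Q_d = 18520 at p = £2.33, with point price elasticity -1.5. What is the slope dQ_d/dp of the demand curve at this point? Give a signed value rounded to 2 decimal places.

Ed = (dQ_d/dp)·(p/Q_d) ⇒ dQ_d/dp = Ed·Q_d/p = (-1.5)·18520/2.33 = -11922.7467…

-11922.75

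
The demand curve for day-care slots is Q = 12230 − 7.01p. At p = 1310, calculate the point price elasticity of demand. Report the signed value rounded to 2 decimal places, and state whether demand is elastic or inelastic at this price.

dQ/dp = −7.01. At p = 1310, Q = 12230 − 7.01(1310) = 3046.9.
Ed = (dQ/dp)·(p/Q) = −7.01 × (1310/3046.9) = -3.0139…
|Ed| = 3.01 > 1, so demand is elastic.

-3.01; elastic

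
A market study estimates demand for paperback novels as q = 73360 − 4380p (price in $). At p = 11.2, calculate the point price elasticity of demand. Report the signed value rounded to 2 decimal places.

dq/dp = −4380. At p = 11.2, q = 73360 − 4380(11.2) = 24304.
Ed = (dq/dp)·(p/q) = −4380 × (11.2/24304) = -2.0184…

-2.02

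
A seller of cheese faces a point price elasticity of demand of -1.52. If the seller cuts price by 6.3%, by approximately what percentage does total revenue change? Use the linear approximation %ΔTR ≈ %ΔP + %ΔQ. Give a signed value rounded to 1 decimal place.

%ΔQ ≈ Ed × %ΔP = (-1.52) × (-6.3%) = +9.5760%
%ΔTR ≈ %ΔP + %ΔQ = (-6.3%) + (+9.5760%) = +3.2760%

+3.3%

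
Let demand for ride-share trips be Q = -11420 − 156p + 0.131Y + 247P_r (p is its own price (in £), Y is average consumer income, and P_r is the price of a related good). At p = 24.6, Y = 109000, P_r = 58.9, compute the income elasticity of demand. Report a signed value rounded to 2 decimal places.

At the given values, Q = -11420 − 156(24.6) + 0.131(109000) + 247(58.9) = 13569.7.
∂Q/∂Y = 0.131.
E = (0.131) × (109000/13569.7) = 1.0522…

1.05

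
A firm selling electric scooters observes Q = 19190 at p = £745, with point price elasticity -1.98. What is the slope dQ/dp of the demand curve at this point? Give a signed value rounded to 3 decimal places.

Ed = (dQ/dp)·(p/Q) ⇒ dQ/dp = Ed·Q/p = (-1.98)·19190/745 = -51.00161…

-51.002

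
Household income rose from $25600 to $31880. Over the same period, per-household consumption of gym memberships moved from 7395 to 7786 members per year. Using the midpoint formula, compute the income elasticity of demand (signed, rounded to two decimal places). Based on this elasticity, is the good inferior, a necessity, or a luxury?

0.24; necessity

%ΔQ = (7786 − 7395)/[( 7395 + 7786)/2] = 391/7590.5 = 0.051511…
%ΔIncome = (31880 − 25600)/[( 25600 + 31880)/2] = 6280/28740 = 0.218510…
E_income = (391/7590.5) / (6280/28740) = 0.2357…
0 < E_income < 1 ⇒ normal good, necessity.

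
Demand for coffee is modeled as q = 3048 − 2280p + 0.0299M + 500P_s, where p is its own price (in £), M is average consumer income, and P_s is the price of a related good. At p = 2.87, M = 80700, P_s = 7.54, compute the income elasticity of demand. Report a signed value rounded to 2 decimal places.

0.90

At the given values, q = 3048 − 2280(2.87) + 0.0299(80700) + 500(7.54) = 2687.33.
∂q/∂M = 0.0299.
E = (0.0299) × (80700/2687.33) = 0.8978…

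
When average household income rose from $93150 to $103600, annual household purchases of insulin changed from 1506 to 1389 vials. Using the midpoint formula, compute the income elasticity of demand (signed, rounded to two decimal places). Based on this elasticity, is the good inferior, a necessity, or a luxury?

%ΔQ = (1389 − 1506)/[( 1506 + 1389)/2] = -117/1447.5 = -0.080829…
%ΔIncome = (103600 − 93150)/[( 93150 + 103600)/2] = 10450/98375 = 0.106226…
E_income = (-117/1447.5) / (10450/98375) = -0.7609…
E_income < 0 ⇒ inferior good.

-0.76; inferior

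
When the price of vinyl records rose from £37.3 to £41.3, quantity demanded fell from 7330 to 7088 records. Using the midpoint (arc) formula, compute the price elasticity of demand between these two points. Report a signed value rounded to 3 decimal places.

-0.330

%ΔQ = (7088 − 7330) / [(7330 + 7088)/2] = -242/7209 = -0.033569…
%ΔP = (41.3 − 37.3) / [(37.3 + 41.3)/2] = 4/39.3 = 0.101781…
Arc Ed = %ΔQ / %ΔP = (-242/7209) / (4/39.3) = -0.32981…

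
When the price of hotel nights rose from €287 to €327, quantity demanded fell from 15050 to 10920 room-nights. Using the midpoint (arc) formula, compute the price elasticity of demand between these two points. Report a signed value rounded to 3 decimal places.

-2.441

%ΔQ = (10920 − 15050) / [(15050 + 10920)/2] = -4130/12985 = -0.318059…
%ΔP = (327 − 287) / [(287 + 327)/2] = 40/307 = 0.130293…
Arc Ed = %ΔQ / %ΔP = (-4130/12985) / (40/307) = -2.44110…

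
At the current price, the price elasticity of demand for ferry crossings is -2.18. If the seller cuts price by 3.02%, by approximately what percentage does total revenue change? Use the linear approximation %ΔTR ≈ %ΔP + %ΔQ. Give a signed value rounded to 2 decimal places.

%ΔQ ≈ Ed × %ΔP = (-2.18) × (-3.02%) = +6.5836%
%ΔTR ≈ %ΔP + %ΔQ = (-3.02%) + (+6.5836%) = +3.5636%

+3.56%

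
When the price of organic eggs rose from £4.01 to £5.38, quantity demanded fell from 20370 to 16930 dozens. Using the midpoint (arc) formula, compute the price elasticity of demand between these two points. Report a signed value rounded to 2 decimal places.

-0.63

%ΔQ = (16930 − 20370) / [(20370 + 16930)/2] = -3440/18650 = -0.184450…
%ΔP = (5.38 − 4.01) / [(4.01 + 5.38)/2] = 1.37/4.695 = 0.291799…
Arc Ed = %ΔQ / %ΔP = (-3440/18650) / (1.37/4.695) = -0.6321…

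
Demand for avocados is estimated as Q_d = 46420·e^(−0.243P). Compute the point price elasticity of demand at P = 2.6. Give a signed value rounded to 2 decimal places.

dQ_d/dP = −0.243·Q_d = -5996.86. At P = 2.6, Q_d = 24678.5.
Ed = (dQ_d/dP)·(P/Q_d) = (-5996.86) × (2.6/24678.5) = -0.6318

-0.63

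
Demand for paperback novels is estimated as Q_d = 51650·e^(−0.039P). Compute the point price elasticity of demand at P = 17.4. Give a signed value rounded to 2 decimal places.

dQ_d/dP = −0.039·Q_d = -1021.93. At P = 17.4, Q_d = 26203.4.
Ed = (dQ_d/dP)·(P/Q_d) = (-1021.93) × (17.4/26203.4) = -0.6786

-0.68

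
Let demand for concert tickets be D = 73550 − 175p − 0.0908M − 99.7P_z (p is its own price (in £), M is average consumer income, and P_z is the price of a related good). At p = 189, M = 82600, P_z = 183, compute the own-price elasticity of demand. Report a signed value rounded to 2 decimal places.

At the given values, D = 73550 − 175(189) − 0.0908(82600) − 99.7(183) = 14729.82.
∂D/∂p = −175.
E = (-175) × (189/14729.82) = -2.2454…

-2.25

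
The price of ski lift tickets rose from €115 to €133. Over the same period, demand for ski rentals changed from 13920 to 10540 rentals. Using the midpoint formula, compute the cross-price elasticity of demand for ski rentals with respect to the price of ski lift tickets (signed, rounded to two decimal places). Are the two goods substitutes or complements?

%ΔQ_{ski rentals} = (10540 − 13920)/avg = -3380/12230 = -0.276369…
%ΔP_{ski lift tickets} = (133 − 115)/avg = 18/124 = 0.145161…
E_cross = (-3380/12230) / (18/124) = -1.9038…
E_cross < 0 ⇒ the goods are complements.

-1.90; complements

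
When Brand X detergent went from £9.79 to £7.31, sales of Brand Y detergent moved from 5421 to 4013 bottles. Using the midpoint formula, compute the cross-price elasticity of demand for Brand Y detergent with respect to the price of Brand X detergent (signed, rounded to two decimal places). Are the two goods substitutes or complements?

%ΔQ_{Brand Y detergent} = (4013 − 5421)/avg = -1408/4717 = -0.298494…
%ΔP_{Brand X detergent} = (7.31 − 9.79)/avg = -2.48/8.55 = -0.290058…
E_cross = (-1408/4717) / (-2.48/8.55) = 1.0290…
E_cross > 0 ⇒ the goods are substitutes.

1.03; substitutes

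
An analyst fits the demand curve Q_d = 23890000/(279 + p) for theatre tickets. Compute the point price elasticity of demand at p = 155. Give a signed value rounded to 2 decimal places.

-0.36

dQ_d/dp = −23890000/(279 + p)² = -126.834. At p = 155, Q_d = 55046.1.
Ed = (dQ_d/dp)·(p/Q_d) = (-126.834) × (155/55046.1) = -0.3571…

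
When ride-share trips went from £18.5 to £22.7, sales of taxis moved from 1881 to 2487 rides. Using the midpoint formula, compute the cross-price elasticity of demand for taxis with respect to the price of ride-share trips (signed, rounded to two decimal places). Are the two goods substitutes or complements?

%ΔQ_{taxis} = (2487 − 1881)/avg = 606/2184 = 0.277472…
%ΔP_{ride-share trips} = (22.7 − 18.5)/avg = 4.2/20.6 = 0.203883…
E_cross = (606/2184) / (4.2/20.6) = 1.3609…
E_cross > 0 ⇒ the goods are substitutes.

1.36; substitutes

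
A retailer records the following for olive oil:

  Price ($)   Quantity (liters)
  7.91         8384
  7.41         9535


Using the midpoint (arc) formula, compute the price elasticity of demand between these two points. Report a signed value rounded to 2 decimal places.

-1.97

%ΔQ = (9535 − 8384) / [(8384 + 9535)/2] = 1151/8959.5 = 0.128466…
%ΔP = (7.41 − 7.91) / [(7.91 + 7.41)/2] = -0.5/7.66 = -0.065274…
Arc Ed = %ΔQ / %ΔP = (1151/8959.5) / (-0.5/7.66) = -1.9681…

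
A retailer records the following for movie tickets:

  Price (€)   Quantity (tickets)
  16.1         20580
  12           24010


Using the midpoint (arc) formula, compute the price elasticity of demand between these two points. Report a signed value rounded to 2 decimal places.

-0.53

%ΔQ = (24010 − 20580) / [(20580 + 24010)/2] = 3430/22295 = 0.153846…
%ΔP = (12 − 16.1) / [(16.1 + 12)/2] = -4.1/14.05 = -0.291814…
Arc Ed = %ΔQ / %ΔP = (3430/22295) / (-4.1/14.05) = -0.5272…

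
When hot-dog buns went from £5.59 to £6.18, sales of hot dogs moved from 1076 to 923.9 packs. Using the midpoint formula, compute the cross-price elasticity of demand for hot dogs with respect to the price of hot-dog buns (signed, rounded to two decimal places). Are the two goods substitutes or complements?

-1.52; complements

%ΔQ_{hot dogs} = (923.9 − 1076)/avg = -152.1/999.95 = -0.152107…
%ΔP_{hot-dog buns} = (6.18 − 5.59)/avg = 0.59/5.885 = 0.100254…
E_cross = (-152.1/999.95) / (0.59/5.885) = -1.5172…
E_cross < 0 ⇒ the goods are complements.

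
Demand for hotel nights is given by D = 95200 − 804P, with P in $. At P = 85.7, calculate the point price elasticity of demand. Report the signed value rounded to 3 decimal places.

dD/dP = −804. At P = 85.7, D = 95200 − 804(85.7) = 26297.2.
Ed = (dD/dP)·(P/D) = −804 × (85.7/26297.2) = -2.62015…

-2.620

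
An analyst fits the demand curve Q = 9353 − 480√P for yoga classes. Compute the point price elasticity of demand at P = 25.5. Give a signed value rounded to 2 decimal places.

dQ/dP = −480/(2√P) = -47.5271. At P = 25.5, Q = 6929.12.
Ed = (dQ/dP)·(P/Q) = (-47.5271) × (25.5/6929.12) = -0.1749…

-0.17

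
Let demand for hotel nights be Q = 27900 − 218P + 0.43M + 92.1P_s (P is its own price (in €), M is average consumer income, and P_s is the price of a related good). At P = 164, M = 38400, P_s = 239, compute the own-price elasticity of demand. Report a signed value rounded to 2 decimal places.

At the given values, Q = 27900 − 218(164) + 0.43(38400) + 92.1(239) = 30671.9.
∂Q/∂P = −218.
E = (-218) × (164/30671.9) = -1.1656…

-1.17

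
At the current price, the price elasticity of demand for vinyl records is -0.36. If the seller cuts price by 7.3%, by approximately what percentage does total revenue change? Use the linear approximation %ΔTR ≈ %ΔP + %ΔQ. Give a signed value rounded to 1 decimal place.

-4.7%

%ΔQ ≈ Ed × %ΔP = (-0.36) × (-7.3%) = +2.6280%
%ΔTR ≈ %ΔP + %ΔQ = (-7.3%) + (+2.6280%) = -4.6720%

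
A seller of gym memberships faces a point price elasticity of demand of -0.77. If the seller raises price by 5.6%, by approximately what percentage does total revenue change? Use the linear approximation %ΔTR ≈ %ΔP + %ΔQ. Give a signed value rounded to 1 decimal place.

+1.3%

%ΔQ ≈ Ed × %ΔP = (-0.77) × (+5.6%) = -4.3120%
%ΔTR ≈ %ΔP + %ΔQ = (+5.6%) + (-4.3120%) = +1.2880%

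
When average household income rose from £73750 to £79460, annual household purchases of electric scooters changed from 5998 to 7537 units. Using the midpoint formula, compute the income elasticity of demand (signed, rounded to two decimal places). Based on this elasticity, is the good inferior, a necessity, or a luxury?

%ΔQ = (7537 − 5998)/[( 5998 + 7537)/2] = 1539/6767.5 = 0.227410…
%ΔIncome = (79460 − 73750)/[( 73750 + 79460)/2] = 5710/76605 = 0.074538…
E_income = (1539/6767.5) / (5710/76605) = 3.0509…
E_income > 1 ⇒ normal good, luxury.

3.05; luxury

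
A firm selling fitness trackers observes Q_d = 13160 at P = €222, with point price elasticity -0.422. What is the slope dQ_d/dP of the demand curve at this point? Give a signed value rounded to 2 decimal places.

-25.02

Ed = (dQ_d/dP)·(P/Q_d) ⇒ dQ_d/dP = Ed·Q_d/P = (-0.422)·13160/222 = -25.0158…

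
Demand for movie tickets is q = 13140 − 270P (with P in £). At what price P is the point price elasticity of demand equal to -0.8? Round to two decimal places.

Ed = −270P/(13140 − 270P). Set this equal to -0.8:
270P = 0.8·(13140 − 270P) ⇒ 270P(1 + 0.8) = 0.8·13140
P = 0.8·13140 / (270·1.8) = 21.6296…

21.63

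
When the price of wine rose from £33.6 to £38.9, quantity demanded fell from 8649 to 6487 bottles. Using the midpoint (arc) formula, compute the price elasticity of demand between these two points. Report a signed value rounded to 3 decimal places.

-1.954

%ΔQ = (6487 − 8649) / [(8649 + 6487)/2] = -2162/7568 = -0.285676…
%ΔP = (38.9 − 33.6) / [(33.6 + 38.9)/2] = 5.3/36.25 = 0.146206…
Arc Ed = %ΔQ / %ΔP = (-2162/7568) / (5.3/36.25) = -1.95391…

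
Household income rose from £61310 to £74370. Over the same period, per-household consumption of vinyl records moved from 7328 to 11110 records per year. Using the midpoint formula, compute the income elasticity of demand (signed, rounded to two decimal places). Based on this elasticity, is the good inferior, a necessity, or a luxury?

%ΔQ = (11110 − 7328)/[( 7328 + 11110)/2] = 3782/9219 = 0.410239…
%ΔIncome = (74370 − 61310)/[( 61310 + 74370)/2] = 13060/67840 = 0.192511…
E_income = (3782/9219) / (13060/67840) = 2.1309…
E_income > 1 ⇒ normal good, luxury.

2.13; luxury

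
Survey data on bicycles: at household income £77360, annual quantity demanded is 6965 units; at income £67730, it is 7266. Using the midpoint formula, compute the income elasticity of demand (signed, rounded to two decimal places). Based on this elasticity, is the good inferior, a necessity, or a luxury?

-0.32; inferior

%ΔQ = (7266 − 6965)/[( 6965 + 7266)/2] = 301/7115.5 = 0.042302…
%ΔIncome = (67730 − 77360)/[( 77360 + 67730)/2] = -9630/72545 = -0.132745…
E_income = (301/7115.5) / (-9630/72545) = -0.3186…
E_income < 0 ⇒ inferior good.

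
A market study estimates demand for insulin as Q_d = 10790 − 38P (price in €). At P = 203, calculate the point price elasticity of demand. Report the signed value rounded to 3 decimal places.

dQ_d/dP = −38. At P = 203, Q_d = 10790 − 38(203) = 3076.
Ed = (dQ_d/dP)·(P/Q_d) = −38 × (203/3076) = -2.50780…

-2.508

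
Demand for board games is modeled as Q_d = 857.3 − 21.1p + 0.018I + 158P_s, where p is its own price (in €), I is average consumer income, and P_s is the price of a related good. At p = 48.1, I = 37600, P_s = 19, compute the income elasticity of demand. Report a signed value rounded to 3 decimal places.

0.192

At the given values, Q_d = 857.3 − 21.1(48.1) + 0.018(37600) + 158(19) = 3521.19.
∂Q_d/∂I = 0.018.
E = (0.018) × (37600/3521.19) = 0.19220…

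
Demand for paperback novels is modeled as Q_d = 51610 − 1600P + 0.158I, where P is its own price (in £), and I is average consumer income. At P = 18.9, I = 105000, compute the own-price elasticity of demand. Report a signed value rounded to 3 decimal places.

-0.797

At the given values, Q_d = 51610 − 1600(18.9) + 0.158(105000) = 37960.
∂Q_d/∂P = −1600.
E = (-1600) × (18.9/37960) = -0.79662…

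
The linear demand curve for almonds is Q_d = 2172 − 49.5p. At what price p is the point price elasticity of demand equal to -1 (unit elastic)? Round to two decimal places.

21.94

Ed = −49.5p/(2172 − 49.5p). Set this equal to -1:
49.5p = 1·(2172 − 49.5p) ⇒ 49.5p(1 + 1) = 1·2172
p = 1·2172 / (49.5·2) = 21.9393…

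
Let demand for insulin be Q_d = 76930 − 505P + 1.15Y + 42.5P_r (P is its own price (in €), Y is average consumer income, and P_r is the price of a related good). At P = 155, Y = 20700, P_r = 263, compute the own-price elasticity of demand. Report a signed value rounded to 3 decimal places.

-2.327

At the given values, Q_d = 76930 − 505(155) + 1.15(20700) + 42.5(263) = 33637.5.
∂Q_d/∂P = −505.
E = (-505) × (155/33637.5) = -2.32701…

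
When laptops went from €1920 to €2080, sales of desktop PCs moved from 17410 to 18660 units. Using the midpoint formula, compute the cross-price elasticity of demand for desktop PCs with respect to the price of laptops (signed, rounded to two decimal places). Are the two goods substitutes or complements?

%ΔQ_{desktop PCs} = (18660 − 17410)/avg = 1250/18035 = 0.069309…
%ΔP_{laptops} = (2080 − 1920)/avg = 160/2000 = 0.08
E_cross = (1250/18035) / (160/2000) = 0.8663…
E_cross > 0 ⇒ the goods are substitutes.

0.87; substitutes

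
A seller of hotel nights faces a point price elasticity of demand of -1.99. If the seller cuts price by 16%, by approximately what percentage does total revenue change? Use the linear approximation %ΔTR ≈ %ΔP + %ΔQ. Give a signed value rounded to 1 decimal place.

%ΔQ ≈ Ed × %ΔP = (-1.99) × (-16%) = +31.8400%
%ΔTR ≈ %ΔP + %ΔQ = (-16%) + (+31.8400%) = +15.8400%

+15.8%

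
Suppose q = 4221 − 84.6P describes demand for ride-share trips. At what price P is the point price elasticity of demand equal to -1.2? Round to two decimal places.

Ed = −84.6P/(4221 − 84.6P). Set this equal to -1.2:
84.6P = 1.2·(4221 − 84.6P) ⇒ 84.6P(1 + 1.2) = 1.2·4221
P = 1.2·4221 / (84.6·2.2) = 27.2147…

27.21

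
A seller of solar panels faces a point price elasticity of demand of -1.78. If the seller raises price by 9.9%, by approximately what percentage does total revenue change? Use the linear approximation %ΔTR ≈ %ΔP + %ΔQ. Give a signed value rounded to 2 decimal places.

-7.72%

%ΔQ ≈ Ed × %ΔP = (-1.78) × (+9.9%) = -17.6220%
%ΔTR ≈ %ΔP + %ΔQ = (+9.9%) + (-17.6220%) = -7.7220%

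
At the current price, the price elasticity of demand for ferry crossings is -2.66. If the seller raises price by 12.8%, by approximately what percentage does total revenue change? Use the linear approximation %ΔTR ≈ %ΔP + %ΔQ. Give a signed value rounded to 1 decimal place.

-21.2%

%ΔQ ≈ Ed × %ΔP = (-2.66) × (+12.8%) = -34.0480%
%ΔTR ≈ %ΔP + %ΔQ = (+12.8%) + (-34.0480%) = -21.2480%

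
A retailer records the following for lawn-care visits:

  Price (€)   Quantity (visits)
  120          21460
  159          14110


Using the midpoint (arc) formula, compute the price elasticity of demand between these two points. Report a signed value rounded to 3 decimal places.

-1.478

%ΔQ = (14110 − 21460) / [(21460 + 14110)/2] = -7350/17785 = -0.413269…
%ΔP = (159 − 120) / [(120 + 159)/2] = 39/139.5 = 0.279569…
Arc Ed = %ΔQ / %ΔP = (-7350/17785) / (39/139.5) = -1.47823…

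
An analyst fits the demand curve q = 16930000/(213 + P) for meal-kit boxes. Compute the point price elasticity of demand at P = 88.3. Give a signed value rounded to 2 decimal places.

-0.29

dq/dP = −16930000/(213 + P)² = -186.491. At P = 88.3, q = 56189.8.
Ed = (dq/dP)·(P/q) = (-186.491) × (88.3/56189.8) = -0.2930…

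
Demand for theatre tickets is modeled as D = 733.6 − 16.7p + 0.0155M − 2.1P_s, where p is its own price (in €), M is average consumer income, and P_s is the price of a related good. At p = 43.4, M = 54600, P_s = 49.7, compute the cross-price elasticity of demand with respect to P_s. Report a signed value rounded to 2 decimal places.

-0.14

At the given values, D = 733.6 − 16.7(43.4) + 0.0155(54600) − 2.1(49.7) = 750.75.
∂D/∂P_s = -2.1.
E = (-2.1) × (49.7/750.75) = -0.1390…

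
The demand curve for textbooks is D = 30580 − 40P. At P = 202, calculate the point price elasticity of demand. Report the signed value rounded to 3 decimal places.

-0.359

dD/dP = −40. At P = 202, D = 30580 − 40(202) = 22500.
Ed = (dD/dP)·(P/D) = −40 × (202/22500) = -0.35911…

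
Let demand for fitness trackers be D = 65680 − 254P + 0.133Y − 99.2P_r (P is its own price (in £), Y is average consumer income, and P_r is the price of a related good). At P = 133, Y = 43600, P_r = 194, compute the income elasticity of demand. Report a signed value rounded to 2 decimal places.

0.31

At the given values, D = 65680 − 254(133) + 0.133(43600) − 99.2(194) = 18452.
∂D/∂Y = 0.133.
E = (0.133) × (43600/18452) = 0.3142…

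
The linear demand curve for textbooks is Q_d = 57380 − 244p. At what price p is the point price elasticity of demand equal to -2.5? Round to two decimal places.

Ed = −244p/(57380 − 244p). Set this equal to -2.5:
244p = 2.5·(57380 − 244p) ⇒ 244p(1 + 2.5) = 2.5·57380
p = 2.5·57380 / (244·3.5) = 167.9742…

167.97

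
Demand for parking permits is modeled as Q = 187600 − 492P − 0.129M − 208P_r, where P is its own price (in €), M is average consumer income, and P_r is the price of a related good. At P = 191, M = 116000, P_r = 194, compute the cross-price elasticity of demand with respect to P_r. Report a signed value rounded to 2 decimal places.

At the given values, Q = 187600 − 492(191) − 0.129(116000) − 208(194) = 38312.
∂Q/∂P_r = -208.
E = (-208) × (194/38312) = -1.0532…

-1.05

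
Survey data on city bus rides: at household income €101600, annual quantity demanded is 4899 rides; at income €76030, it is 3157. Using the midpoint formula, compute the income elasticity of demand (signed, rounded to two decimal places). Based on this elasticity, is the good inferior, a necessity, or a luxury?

1.50; luxury

%ΔQ = (3157 − 4899)/[( 4899 + 3157)/2] = -1742/4028 = -0.432472…
%ΔIncome = (76030 − 101600)/[( 101600 + 76030)/2] = -25570/88815 = -0.287901…
E_income = (-1742/4028) / (-25570/88815) = 1.5021…
E_income > 1 ⇒ normal good, luxury.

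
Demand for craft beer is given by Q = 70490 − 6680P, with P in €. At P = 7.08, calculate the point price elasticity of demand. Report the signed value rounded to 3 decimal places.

dQ/dP = −6680. At P = 7.08, Q = 70490 − 6680(7.08) = 23195.6.
Ed = (dQ/dP)·(P/Q) = −6680 × (7.08/23195.6) = -2.03893…

-2.039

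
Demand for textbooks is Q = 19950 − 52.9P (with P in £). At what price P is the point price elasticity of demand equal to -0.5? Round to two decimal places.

Ed = −52.9P/(19950 − 52.9P). Set this equal to -0.5:
52.9P = 0.5·(19950 − 52.9P) ⇒ 52.9P(1 + 0.5) = 0.5·19950
P = 0.5·19950 / (52.9·1.5) = 125.7088…

125.71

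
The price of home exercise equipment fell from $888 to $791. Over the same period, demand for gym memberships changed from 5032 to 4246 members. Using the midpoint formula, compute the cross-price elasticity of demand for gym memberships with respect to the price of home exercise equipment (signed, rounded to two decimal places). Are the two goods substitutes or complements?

1.47; substitutes

%ΔQ_{gym memberships} = (4246 − 5032)/avg = -786/4639 = -0.169433…
%ΔP_{home exercise equipment} = (791 − 888)/avg = -97/839.5 = -0.115544…
E_cross = (-786/4639) / (-97/839.5) = 1.4663…
E_cross > 0 ⇒ the goods are substitutes.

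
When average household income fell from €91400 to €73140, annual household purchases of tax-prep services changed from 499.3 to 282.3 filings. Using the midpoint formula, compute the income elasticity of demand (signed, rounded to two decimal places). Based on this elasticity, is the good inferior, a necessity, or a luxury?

%ΔQ = (282.3 − 499.3)/[( 499.3 + 282.3)/2] = -217/390.8 = -0.555271…
%ΔIncome = (73140 − 91400)/[( 91400 + 73140)/2] = -18260/82270 = -0.221952…
E_income = (-217/390.8) / (-18260/82270) = 2.5017…
E_income > 1 ⇒ normal good, luxury.

2.50; luxury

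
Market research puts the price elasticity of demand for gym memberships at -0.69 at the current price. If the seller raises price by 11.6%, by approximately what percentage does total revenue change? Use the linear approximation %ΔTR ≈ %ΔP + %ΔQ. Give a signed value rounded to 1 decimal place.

%ΔQ ≈ Ed × %ΔP = (-0.69) × (+11.6%) = -8.0040%
%ΔTR ≈ %ΔP + %ΔQ = (+11.6%) + (-8.0040%) = +3.5960%

+3.6%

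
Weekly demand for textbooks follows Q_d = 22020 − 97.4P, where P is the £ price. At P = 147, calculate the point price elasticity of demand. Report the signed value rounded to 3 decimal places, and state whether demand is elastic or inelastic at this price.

dQ_d/dP = −97.4. At P = 147, Q_d = 22020 − 97.4(147) = 7702.2.
Ed = (dQ_d/dP)·(P/Q_d) = −97.4 × (147/7702.2) = -1.85892…
|Ed| = 1.859 > 1, so demand is elastic.

-1.859; elastic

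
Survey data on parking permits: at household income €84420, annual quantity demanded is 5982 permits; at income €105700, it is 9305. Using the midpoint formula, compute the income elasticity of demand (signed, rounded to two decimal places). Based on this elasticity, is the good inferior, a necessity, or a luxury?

%ΔQ = (9305 − 5982)/[( 5982 + 9305)/2] = 3323/7643.5 = 0.434748…
%ΔIncome = (105700 − 84420)/[( 84420 + 105700)/2] = 21280/95060 = 0.223858…
E_income = (3323/7643.5) / (21280/95060) = 1.9420…
E_income > 1 ⇒ normal good, luxury.

1.94; luxury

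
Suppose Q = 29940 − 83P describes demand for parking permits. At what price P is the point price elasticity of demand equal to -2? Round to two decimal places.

Ed = −83P/(29940 − 83P). Set this equal to -2:
83P = 2·(29940 − 83P) ⇒ 83P(1 + 2) = 2·29940
P = 2·29940 / (83·3) = 240.4819…

240.48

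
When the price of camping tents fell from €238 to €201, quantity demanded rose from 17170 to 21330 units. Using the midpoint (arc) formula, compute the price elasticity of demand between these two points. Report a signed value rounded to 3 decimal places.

-1.282

%ΔQ = (21330 − 17170) / [(17170 + 21330)/2] = 4160/19250 = 0.216103…
%ΔP = (201 − 238) / [(238 + 201)/2] = -37/219.5 = -0.168564…
Arc Ed = %ΔQ / %ΔP = (4160/19250) / (-37/219.5) = -1.28202…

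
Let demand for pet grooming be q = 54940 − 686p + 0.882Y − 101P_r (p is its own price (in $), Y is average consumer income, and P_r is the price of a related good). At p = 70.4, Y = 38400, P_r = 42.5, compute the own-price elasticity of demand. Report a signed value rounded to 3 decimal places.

-1.333

At the given values, q = 54940 − 686(70.4) + 0.882(38400) − 101(42.5) = 36221.9.
∂q/∂p = −686.
E = (-686) × (70.4/36221.9) = -1.33329…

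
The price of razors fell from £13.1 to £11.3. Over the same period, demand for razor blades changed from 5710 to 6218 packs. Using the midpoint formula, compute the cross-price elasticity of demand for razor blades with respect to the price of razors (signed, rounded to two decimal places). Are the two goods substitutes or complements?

%ΔQ_{razor blades} = (6218 − 5710)/avg = 508/5964 = 0.085177…
%ΔP_{razors} = (11.3 − 13.1)/avg = -1.8/12.2 = -0.147540…
E_cross = (508/5964) / (-1.8/12.2) = -0.5773…
E_cross < 0 ⇒ the goods are complements.

-0.58; complements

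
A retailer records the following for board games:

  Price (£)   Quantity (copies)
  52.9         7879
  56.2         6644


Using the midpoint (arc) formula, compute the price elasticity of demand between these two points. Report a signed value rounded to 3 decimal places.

%ΔQ = (6644 − 7879) / [(7879 + 6644)/2] = -1235/7261.5 = -0.170075…
%ΔP = (56.2 − 52.9) / [(52.9 + 56.2)/2] = 3.3/54.55 = 0.060494…
Arc Ed = %ΔQ / %ΔP = (-1235/7261.5) / (3.3/54.55) = -2.81139…

-2.811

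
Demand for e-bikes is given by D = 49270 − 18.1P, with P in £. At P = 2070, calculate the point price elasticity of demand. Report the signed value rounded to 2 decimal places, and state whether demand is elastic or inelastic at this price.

dD/dP = −18.1. At P = 2070, D = 49270 − 18.1(2070) = 11803.
Ed = (dD/dP)·(P/D) = −18.1 × (2070/11803) = -3.1743…
|Ed| = 3.17 > 1, so demand is elastic.

-3.17; elastic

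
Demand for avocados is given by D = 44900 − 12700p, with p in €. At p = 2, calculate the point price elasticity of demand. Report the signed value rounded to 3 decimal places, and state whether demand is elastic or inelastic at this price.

dD/dp = −12700. At p = 2, D = 44900 − 12700(2) = 19500.
Ed = (dD/dp)·(p/D) = −12700 × (2/19500) = -1.30256…
|Ed| = 1.303 > 1, so demand is elastic.

-1.303; elastic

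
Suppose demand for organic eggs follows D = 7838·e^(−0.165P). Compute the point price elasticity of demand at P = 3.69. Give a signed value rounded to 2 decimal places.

dD/dP = −0.165·D = -703.508. At P = 3.69, D = 4263.68.
Ed = (dD/dP)·(P/D) = (-703.508) × (3.69/4263.68) = -0.6088…

-0.61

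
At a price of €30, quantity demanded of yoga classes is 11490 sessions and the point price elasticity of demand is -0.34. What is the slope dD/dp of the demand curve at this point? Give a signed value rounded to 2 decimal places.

-130.22

Ed = (dD/dp)·(p/D) ⇒ dD/dp = Ed·D/p = (-0.34)·11490/30 = -130.22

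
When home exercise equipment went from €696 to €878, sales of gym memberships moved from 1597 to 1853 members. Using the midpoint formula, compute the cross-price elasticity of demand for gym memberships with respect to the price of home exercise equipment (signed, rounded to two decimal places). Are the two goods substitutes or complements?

%ΔQ_{gym memberships} = (1853 − 1597)/avg = 256/1725 = 0.148405…
%ΔP_{home exercise equipment} = (878 − 696)/avg = 182/787 = 0.231257…
E_cross = (256/1725) / (182/787) = 0.6417…
E_cross > 0 ⇒ the goods are substitutes.

0.64; substitutes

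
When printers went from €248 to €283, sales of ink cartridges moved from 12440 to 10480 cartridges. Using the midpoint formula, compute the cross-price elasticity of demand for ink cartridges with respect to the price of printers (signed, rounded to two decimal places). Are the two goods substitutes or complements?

-1.30; complements

%ΔQ_{ink cartridges} = (10480 − 12440)/avg = -1960/11460 = -0.171029…
%ΔP_{printers} = (283 − 248)/avg = 35/265.5 = 0.131826…
E_cross = (-1960/11460) / (35/265.5) = -1.2973…
E_cross < 0 ⇒ the goods are complements.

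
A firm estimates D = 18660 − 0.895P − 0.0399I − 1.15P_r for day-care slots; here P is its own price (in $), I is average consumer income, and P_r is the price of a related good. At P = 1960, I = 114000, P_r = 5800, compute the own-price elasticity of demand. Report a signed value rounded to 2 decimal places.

-0.31

At the given values, D = 18660 − 0.895(1960) − 0.0399(114000) − 1.15(5800) = 5687.2.
∂D/∂P = −0.895.
E = (-0.895) × (1960/5687.2) = -0.3084…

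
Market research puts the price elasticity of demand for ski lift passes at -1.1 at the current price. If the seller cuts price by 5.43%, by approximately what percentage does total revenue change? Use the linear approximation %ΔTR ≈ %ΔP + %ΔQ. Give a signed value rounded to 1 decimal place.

+0.5%

%ΔQ ≈ Ed × %ΔP = (-1.1) × (-5.43%) = +5.9730%
%ΔTR ≈ %ΔP + %ΔQ = (-5.43%) + (+5.9730%) = +0.5430%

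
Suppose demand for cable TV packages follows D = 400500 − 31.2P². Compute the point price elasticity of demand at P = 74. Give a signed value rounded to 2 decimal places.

-1.49

dD/dP = −2·31.2·P = -4617.6. At P = 74, D = 229648.8.
Ed = (dD/dP)·(P/D) = (-4617.6) × (74/229648.8) = -1.4879…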